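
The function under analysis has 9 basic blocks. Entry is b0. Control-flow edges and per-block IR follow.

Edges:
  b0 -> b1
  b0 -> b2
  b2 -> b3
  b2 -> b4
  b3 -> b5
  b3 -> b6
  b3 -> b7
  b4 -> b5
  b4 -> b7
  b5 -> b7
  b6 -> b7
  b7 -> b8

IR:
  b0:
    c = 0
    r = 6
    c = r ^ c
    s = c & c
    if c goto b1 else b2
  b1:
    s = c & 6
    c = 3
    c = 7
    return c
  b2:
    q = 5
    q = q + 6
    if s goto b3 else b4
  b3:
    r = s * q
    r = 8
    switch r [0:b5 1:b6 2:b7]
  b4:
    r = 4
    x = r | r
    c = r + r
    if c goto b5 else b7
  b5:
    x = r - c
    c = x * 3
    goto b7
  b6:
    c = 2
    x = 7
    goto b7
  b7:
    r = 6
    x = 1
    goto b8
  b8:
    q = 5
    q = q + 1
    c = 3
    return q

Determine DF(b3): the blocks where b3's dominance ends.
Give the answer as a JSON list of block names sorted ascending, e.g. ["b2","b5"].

idom tree: b1←b0 b2←b0 b3←b2 b4←b2 b5←b2 b6←b3 b7←b2 b8←b7
Dom∩ at merges:
  b5: preds {b3,b4}: {b0,b2,b3} ∩ {b0,b2,b4} = {b0,b2}; idom=b2
  b7: preds {b3,b4,b5,b6}: {b0,b2,b3} ∩ {b0,b2,b4} ∩ {b0,b2,b5} ∩ {b0,b2,b3,b6} = {b0,b2}; idom=b2

Frontier:
  b5←b3: walk b3 to b2
  b5←b4: walk b4 to b2
  b7←b3: walk b3 to b2
  b7←b4: walk b4 to b2
  b7←b5: walk b5 to b2
  b7←b6: walk b6→b3 to b2
  b0: DF=∅
  b1: DF=∅
  b2: DF=∅
  b3: DF={b5,b7}
  b4: DF={b5,b7}
  b5: DF={b7}
  b6: DF={b7}
  b7: DF=∅
  b8: DF=∅

DF(b3) = ["b5", "b7"]

Answer: ["b5", "b7"]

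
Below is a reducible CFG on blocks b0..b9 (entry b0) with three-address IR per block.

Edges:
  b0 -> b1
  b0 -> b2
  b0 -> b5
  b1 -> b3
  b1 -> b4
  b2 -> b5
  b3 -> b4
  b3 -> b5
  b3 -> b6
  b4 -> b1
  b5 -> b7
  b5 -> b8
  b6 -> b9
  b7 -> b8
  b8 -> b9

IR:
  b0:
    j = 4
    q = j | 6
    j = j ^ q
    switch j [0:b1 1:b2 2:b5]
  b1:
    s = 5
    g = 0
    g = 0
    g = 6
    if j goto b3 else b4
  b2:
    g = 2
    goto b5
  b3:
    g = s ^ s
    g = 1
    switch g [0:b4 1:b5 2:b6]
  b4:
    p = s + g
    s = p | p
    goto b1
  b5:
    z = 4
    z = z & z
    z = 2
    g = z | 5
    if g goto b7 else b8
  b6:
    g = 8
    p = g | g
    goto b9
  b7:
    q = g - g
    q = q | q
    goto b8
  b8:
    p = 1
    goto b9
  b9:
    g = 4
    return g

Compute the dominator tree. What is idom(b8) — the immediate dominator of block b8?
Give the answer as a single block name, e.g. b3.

Answer: b5

Analysis:
idom tree: b1←b0 b2←b0 b3←b1 b4←b1 b5←b0 b6←b3 b7←b5 b8←b5 b9←b0
Dom at joins:
  b1: preds {b0,b4}: {b0} ∩ {b0,b1,b4} = {b0}; idom=b0
  b4: preds {b1,b3}: {b0,b1} ∩ {b0,b1,b3} = {b0,b1}; idom=b1
  b5: preds {b0,b2,b3}: {b0} ∩ {b0,b2} ∩ {b0,b1,b3} = {b0}; idom=b0
  b8: preds {b5,b7}: {b0,b5} ∩ {b0,b5,b7} = {b0,b5}; idom=b5
  b9: preds {b6,b8}: {b0,b1,b3,b6} ∩ {b0,b5,b8} = {b0}; idom=b0

idom(b8) = b5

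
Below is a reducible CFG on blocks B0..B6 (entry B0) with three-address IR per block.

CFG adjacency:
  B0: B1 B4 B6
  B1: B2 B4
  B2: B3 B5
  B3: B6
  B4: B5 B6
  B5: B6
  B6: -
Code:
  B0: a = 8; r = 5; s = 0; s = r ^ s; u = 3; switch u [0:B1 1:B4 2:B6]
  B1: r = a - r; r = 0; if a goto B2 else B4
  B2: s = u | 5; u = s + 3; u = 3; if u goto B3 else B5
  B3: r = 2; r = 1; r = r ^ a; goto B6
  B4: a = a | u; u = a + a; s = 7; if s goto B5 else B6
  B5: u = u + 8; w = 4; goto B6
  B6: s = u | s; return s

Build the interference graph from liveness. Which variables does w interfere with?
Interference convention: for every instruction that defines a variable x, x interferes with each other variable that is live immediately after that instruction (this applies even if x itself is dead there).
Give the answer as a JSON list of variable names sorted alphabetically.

Answer: ["s", "u"]

Analysis:
def/use:
  B0 def {a,r,s,u} use ∅
  B1 def {r} use {a,r}
  B2 def {s,u} use {u}
  B3 def {r} use {a}
  B4 def {a,s,u} use {a,u}
  B5 def {u,w} use {u}
  B6 def {s} use {s,u}

Backward fixpoint:
  B0: in=∅ out={a,r,s,u}
  B1: in={a,r,u} out={a,u}
  B2: in={a,u} out={a,s,u}
  B3: in={a,s,u} out={s,u}
  B4: in={a,u} out={s,u}
  B5: in={s,u} out={s,u}
  B6: in={s,u} out=∅

Interfere edges:
  a — {r,s,u}
  r — {a,s,u}
  s — {a,r,u,w}
  u — {a,r,s,w}
  w — {s,u}

N(w) = ["s", "u"]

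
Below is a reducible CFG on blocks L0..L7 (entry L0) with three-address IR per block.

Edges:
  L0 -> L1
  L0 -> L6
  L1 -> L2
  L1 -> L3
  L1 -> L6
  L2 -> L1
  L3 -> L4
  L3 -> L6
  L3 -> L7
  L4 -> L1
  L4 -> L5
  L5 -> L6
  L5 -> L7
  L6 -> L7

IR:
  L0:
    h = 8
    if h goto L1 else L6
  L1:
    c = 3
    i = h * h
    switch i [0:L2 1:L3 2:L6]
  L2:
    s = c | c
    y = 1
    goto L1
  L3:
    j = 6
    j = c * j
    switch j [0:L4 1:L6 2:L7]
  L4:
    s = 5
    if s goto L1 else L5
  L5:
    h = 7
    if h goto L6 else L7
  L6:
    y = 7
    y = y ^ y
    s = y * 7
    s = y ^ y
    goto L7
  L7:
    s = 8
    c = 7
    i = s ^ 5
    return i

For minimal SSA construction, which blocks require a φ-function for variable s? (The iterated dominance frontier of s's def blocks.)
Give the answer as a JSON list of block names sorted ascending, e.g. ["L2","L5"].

Answer: ["L1", "L6", "L7"]

Analysis:
idom tree: L1←L0 L2←L1 L3←L1 L4←L3 L5←L4 L6←L0 L7←L0
Join-block Dom:
  L1: preds {L0,L2,L4}: {L0} ∩ {L0,L1,L2} ∩ {L0,L1,L3,L4} = {L0}; idom=L0
  L6: preds {L0,L1,L3,L5}: {L0} ∩ {L0,L1} ∩ {L0,L1,L3} ∩ {L0,L1,L3,L4,L5} = {L0}; idom=L0
  L7: preds {L3,L5,L6}: {L0,L1,L3} ∩ {L0,L1,L3,L4,L5} ∩ {L0,L6} = {L0}; idom=L0

DF derivation:
  join L1 pred L0: · stop@L0
  join L1 pred L2: L2→L1 stop@L0
  join L1 pred L4: L4→L3→L1 stop@L0
  join L6 pred L0: · stop@L0
  join L6 pred L1: L1 stop@L0
  join L6 pred L3: L3→L1 stop@L0
  join L6 pred L5: L5→L4→L3→L1 stop@L0
  join L7 pred L3: L3→L1 stop@L0
  join L7 pred L5: L5→L4→L3→L1 stop@L0
  join L7 pred L6: L6 stop@L0
  L0: DF=∅
  L1: DF={L1,L6,L7}
  L2: DF={L1}
  L3: DF={L1,L6,L7}
  L4: DF={L1,L6,L7}
  L5: DF={L6,L7}
  L6: DF={L7}
  L7: DF=∅

φ for s: defs {L2,L4,L6,L7}
  DF⁺ = {L1,L6,L7}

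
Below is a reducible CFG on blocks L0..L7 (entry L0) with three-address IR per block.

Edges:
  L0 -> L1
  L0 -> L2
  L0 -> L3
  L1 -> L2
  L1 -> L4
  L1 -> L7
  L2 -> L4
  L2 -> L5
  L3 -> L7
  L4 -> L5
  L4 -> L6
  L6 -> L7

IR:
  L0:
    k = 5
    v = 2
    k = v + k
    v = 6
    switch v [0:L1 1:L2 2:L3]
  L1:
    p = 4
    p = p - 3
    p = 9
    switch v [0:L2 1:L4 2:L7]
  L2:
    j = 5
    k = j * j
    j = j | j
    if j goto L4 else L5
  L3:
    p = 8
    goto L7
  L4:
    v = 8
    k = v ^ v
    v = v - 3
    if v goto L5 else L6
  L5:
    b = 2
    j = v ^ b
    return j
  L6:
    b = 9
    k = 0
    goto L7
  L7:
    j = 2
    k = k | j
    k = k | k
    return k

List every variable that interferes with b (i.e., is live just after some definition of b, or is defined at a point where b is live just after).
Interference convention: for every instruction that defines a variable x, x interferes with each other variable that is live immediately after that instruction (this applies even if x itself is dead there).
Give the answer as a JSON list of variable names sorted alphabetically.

def/use:
  L0 def {k,v} use ∅
  L1 def {p} use {v}
  L2 def {j,k} use ∅
  L3 def {p} use ∅
  L4 def {k,v} use ∅
  L5 def {b,j} use {v}
  L6 def {b,k} use ∅
  L7 def {j,k} use {k}

Live sets:
  live L0: ∅→{k,v}
  live L1: {k,v}→{k,v}
  live L2: {v}→{v}
  live L3: {k}→{k}
  live L4: ∅→{v}
  live L5: {v}→∅
  live L6: ∅→{k}
  live L7: {k}→∅

Interfere edges:
  b: {v}
  j: {k,v}
  k: {j,p,v}
  p: {k,v}
  v: {b,j,k,p}

N(b) = ["v"]

Answer: ["v"]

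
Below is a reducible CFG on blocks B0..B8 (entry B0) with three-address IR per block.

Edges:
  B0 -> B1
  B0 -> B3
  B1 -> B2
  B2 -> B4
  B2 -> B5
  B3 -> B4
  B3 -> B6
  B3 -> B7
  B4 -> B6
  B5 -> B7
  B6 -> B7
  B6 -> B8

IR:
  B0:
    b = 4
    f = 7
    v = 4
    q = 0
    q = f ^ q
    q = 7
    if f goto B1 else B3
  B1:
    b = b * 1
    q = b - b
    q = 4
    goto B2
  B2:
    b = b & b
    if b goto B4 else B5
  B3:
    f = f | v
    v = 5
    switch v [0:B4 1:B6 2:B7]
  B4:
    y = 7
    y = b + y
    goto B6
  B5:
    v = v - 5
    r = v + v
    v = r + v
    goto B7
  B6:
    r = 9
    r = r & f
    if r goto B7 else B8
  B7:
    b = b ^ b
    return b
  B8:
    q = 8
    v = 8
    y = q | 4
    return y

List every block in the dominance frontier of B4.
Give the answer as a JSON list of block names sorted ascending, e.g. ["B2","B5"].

idom tree: B1←B0 B2←B1 B3←B0 B4←B0 B5←B2 B6←B0 B7←B0 B8←B6
Join-block Dom:
  B4: preds {B2,B3}: {B0,B1,B2} ∩ {B0,B3} = {B0}; idom=B0
  B6: preds {B3,B4}: {B0,B3} ∩ {B0,B4} = {B0}; idom=B0
  B7: preds {B3,B5,B6}: {B0,B3} ∩ {B0,B1,B2,B5} ∩ {B0,B6} = {B0}; idom=B0

DF walk-up:
  join B4 pred B2: B2→B1 stop@B0
  join B4 pred B3: B3 stop@B0
  join B6 pred B3: B3 stop@B0
  join B6 pred B4: B4 stop@B0
  join B7 pred B3: B3 stop@B0
  join B7 pred B5: B5→B2→B1 stop@B0
  join B7 pred B6: B6 stop@B0
  DF(B0)=∅
  DF(B1)={B4,B7}
  DF(B2)={B4,B7}
  DF(B3)={B4,B6,B7}
  DF(B4)={B6}
  DF(B5)={B7}
  DF(B6)={B7}
  DF(B7)=∅
  DF(B8)=∅

DF(B4) = ["B6"]

Answer: ["B6"]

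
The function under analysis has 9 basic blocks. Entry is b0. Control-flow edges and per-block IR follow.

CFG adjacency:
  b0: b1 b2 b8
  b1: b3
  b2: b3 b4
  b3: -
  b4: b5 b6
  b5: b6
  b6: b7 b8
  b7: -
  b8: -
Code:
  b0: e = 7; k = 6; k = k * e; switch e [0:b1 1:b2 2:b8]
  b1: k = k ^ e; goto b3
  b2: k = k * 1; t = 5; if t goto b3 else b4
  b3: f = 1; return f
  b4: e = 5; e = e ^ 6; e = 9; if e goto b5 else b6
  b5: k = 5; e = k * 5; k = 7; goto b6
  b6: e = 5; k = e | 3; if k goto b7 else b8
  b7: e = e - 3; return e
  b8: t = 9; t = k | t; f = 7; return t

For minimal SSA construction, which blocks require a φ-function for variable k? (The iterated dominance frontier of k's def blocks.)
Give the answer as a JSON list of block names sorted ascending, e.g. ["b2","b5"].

Answer: ["b3", "b6", "b8"]

Derivation:
idom tree: b1←b0 b2←b0 b3←b0 b4←b2 b5←b4 b6←b4 b7←b6 b8←b0
Join-block Dom:
  b3: preds {b1,b2}: {b0,b1} ∩ {b0,b2} = {b0}; idom=b0
  b6: preds {b4,b5}: {b0,b2,b4} ∩ {b0,b2,b4,b5} = {b0,b2,b4}; idom=b4
  b8: preds {b0,b6}: {b0} ∩ {b0,b2,b4,b6} = {b0}; idom=b0

DF derivation:
  join b3 pred b1: b1 stop@b0
  join b3 pred b2: b2 stop@b0
  join b6 pred b4: · stop@b4
  join b6 pred b5: b5 stop@b4
  join b8 pred b0: · stop@b0
  join b8 pred b6: b6→b4→b2 stop@b0
  b0: DF=∅
  b1: DF={b3}
  b2: DF={b3,b8}
  b3: DF=∅
  b4: DF={b8}
  b5: DF={b6}
  b6: DF={b8}
  b7: DF=∅
  b8: DF=∅

φ for k: defs {b0,b1,b2,b5,b6}
  DF⁺ = {b3,b6,b8}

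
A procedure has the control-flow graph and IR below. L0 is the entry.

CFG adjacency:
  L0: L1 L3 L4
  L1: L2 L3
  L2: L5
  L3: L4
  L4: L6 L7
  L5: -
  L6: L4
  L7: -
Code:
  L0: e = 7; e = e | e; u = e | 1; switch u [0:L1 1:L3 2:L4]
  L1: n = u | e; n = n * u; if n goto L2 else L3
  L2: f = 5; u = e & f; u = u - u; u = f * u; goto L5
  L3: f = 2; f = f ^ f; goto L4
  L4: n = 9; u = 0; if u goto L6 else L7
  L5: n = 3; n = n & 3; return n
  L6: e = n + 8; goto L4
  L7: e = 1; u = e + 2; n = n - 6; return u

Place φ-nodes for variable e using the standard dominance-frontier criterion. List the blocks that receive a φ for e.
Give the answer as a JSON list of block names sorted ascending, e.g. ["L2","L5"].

Answer: ["L4"]

Working:
idom tree: L1←L0 L2←L1 L3←L0 L4←L0 L5←L2 L6←L4 L7←L4
Dom∩ at merges:
  L3: preds {L0,L1}: {L0} ∩ {L0,L1} = {L0}; idom=L0
  L4: preds {L0,L3,L6}: {L0} ∩ {L0,L3} ∩ {L0,L4,L6} = {L0}; idom=L0

DF walk-up:
  L3←L0: walk · to L0
  L3←L1: walk L1 to L0
  L4←L0: walk · to L0
  L4←L3: walk L3 to L0
  L4←L6: walk L6→L4 to L0
  L0 → ∅
  L1 → {L3}
  L2 → ∅
  L3 → {L4}
  L4 → {L4}
  L5 → ∅
  L6 → {L4}
  L7 → ∅

φ for e: defs {L0,L6,L7}
  DF⁺ = {L4}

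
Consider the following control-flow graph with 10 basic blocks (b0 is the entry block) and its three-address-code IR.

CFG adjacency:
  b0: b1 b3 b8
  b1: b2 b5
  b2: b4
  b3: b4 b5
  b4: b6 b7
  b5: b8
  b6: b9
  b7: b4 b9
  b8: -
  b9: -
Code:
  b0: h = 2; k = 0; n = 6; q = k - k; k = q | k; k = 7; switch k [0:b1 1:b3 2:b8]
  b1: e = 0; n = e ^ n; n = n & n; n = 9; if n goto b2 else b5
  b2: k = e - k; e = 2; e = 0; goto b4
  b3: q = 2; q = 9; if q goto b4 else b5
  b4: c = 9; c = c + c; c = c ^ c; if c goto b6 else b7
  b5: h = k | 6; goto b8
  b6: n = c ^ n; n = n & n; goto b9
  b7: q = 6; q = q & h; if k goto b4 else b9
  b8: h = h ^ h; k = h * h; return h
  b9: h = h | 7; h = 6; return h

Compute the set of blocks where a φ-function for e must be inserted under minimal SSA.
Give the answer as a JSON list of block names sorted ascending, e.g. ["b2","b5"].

idom tree: b1←b0 b2←b1 b3←b0 b4←b0 b5←b0 b6←b4 b7←b4 b8←b0 b9←b4
Dom at joins:
  b4: preds {b2,b3,b7}: {b0,b1,b2} ∩ {b0,b3} ∩ {b0,b4,b7} = {b0}; idom=b0
  b5: preds {b1,b3}: {b0,b1} ∩ {b0,b3} = {b0}; idom=b0
  b8: preds {b0,b5}: {b0} ∩ {b0,b5} = {b0}; idom=b0
  b9: preds {b6,b7}: {b0,b4,b6} ∩ {b0,b4,b7} = {b0,b4}; idom=b4

Frontier:
  b4←b2: walk b2→b1 to b0
  b4←b3: walk b3 to b0
  b4←b7: walk b7→b4 to b0
  b5←b1: walk b1 to b0
  b5←b3: walk b3 to b0
  b8←b0: walk · to b0
  b8←b5: walk b5 to b0
  b9←b6: walk b6 to b4
  b9←b7: walk b7 to b4
  b0 → ∅
  b1 → {b4,b5}
  b2 → {b4}
  b3 → {b4,b5}
  b4 → {b4}
  b5 → {b8}
  b6 → {b9}
  b7 → {b4,b9}
  b8 → ∅
  b9 → ∅

φ for e: defs {b1,b2}
  DF⁺ = {b4,b5,b8}

Answer: ["b4", "b5", "b8"]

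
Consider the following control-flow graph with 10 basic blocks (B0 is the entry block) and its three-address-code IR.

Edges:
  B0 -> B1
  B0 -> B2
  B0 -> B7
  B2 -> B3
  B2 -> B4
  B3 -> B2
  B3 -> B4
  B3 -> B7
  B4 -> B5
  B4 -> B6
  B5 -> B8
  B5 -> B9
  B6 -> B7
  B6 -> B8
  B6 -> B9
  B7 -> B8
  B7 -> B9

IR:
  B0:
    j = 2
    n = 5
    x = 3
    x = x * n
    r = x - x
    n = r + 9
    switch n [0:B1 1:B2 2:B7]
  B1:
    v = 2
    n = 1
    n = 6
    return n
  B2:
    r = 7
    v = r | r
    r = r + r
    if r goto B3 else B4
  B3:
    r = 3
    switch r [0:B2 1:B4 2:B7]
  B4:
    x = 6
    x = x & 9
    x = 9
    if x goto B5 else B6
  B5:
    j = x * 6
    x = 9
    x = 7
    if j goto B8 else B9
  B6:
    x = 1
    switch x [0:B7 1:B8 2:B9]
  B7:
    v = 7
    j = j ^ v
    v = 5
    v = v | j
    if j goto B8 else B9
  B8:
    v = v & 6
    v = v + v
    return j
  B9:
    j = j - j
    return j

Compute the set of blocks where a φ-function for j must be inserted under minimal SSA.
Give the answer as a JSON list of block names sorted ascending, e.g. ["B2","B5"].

idom tree: B1←B0 B2←B0 B3←B2 B4←B2 B5←B4 B6←B4 B7←B0 B8←B0 B9←B0
Dom∩ at merges:
  B2: preds {B0,B3}: {B0} ∩ {B0,B2,B3} = {B0}; idom=B0
  B4: preds {B2,B3}: {B0,B2} ∩ {B0,B2,B3} = {B0,B2}; idom=B2
  B7: preds {B0,B3,B6}: {B0} ∩ {B0,B2,B3} ∩ {B0,B2,B4,B6} = {B0}; idom=B0
  B8: preds {B5,B6,B7}: {B0,B2,B4,B5} ∩ {B0,B2,B4,B6} ∩ {B0,B7} = {B0}; idom=B0
  B9: preds {B5,B6,B7}: {B0,B2,B4,B5} ∩ {B0,B2,B4,B6} ∩ {B0,B7} = {B0}; idom=B0

Frontier:
  join B2 pred B0: · stop@B0
  join B2 pred B3: B3→B2 stop@B0
  join B4 pred B2: · stop@B2
  join B4 pred B3: B3 stop@B2
  join B7 pred B0: · stop@B0
  join B7 pred B3: B3→B2 stop@B0
  join B7 pred B6: B6→B4→B2 stop@B0
  join B8 pred B5: B5→B4→B2 stop@B0
  join B8 pred B6: B6→B4→B2 stop@B0
  join B8 pred B7: B7 stop@B0
  join B9 pred B5: B5→B4→B2 stop@B0
  join B9 pred B6: B6→B4→B2 stop@B0
  join B9 pred B7: B7 stop@B0
  B0 → ∅
  B1 → ∅
  B2 → {B2,B7,B8,B9}
  B3 → {B2,B4,B7}
  B4 → {B7,B8,B9}
  B5 → {B8,B9}
  B6 → {B7,B8,B9}
  B7 → {B8,B9}
  B8 → ∅
  B9 → ∅

φ for j: defs {B0,B5,B7,B9}
  DF⁺ = {B8,B9}

Answer: ["B8", "B9"]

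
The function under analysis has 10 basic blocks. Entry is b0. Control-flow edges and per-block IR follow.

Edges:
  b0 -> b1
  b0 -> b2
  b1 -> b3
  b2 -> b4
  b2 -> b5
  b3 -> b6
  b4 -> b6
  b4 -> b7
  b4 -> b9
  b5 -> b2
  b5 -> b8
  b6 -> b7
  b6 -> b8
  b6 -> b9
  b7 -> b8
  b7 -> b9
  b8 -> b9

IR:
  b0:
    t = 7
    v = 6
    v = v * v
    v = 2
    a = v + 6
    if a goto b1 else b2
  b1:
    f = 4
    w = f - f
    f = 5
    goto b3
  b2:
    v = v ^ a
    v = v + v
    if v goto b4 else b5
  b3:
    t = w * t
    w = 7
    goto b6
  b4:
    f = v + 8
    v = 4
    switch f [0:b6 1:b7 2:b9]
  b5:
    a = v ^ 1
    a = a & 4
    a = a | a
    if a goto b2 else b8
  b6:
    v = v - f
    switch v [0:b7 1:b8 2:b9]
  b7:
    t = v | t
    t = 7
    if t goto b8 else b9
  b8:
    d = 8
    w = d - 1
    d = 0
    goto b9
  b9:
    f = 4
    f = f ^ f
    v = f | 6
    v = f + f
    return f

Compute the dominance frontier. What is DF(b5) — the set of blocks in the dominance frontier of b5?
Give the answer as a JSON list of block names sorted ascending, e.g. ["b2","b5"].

Answer: ["b2", "b8"]

Analysis:
idom tree: b1←b0 b2←b0 b3←b1 b4←b2 b5←b2 b6←b0 b7←b0 b8←b0 b9←b0
Dom at joins:
  b2: preds {b0,b5}: {b0} ∩ {b0,b2,b5} = {b0}; idom=b0
  b6: preds {b3,b4}: {b0,b1,b3} ∩ {b0,b2,b4} = {b0}; idom=b0
  b7: preds {b4,b6}: {b0,b2,b4} ∩ {b0,b6} = {b0}; idom=b0
  b8: preds {b5,b6,b7}: {b0,b2,b5} ∩ {b0,b6} ∩ {b0,b7} = {b0}; idom=b0
  b9: preds {b4,b6,b7,b8}: {b0,b2,b4} ∩ {b0,b6} ∩ {b0,b7} ∩ {b0,b8} = {b0}; idom=b0

DF derivation:
  b2←b0: walk · to b0
  b2←b5: walk b5→b2 to b0
  b6←b3: walk b3→b1 to b0
  b6←b4: walk b4→b2 to b0
  b7←b4: walk b4→b2 to b0
  b7←b6: walk b6 to b0
  b8←b5: walk b5→b2 to b0
  b8←b6: walk b6 to b0
  b8←b7: walk b7 to b0
  b9←b4: walk b4→b2 to b0
  b9←b6: walk b6 to b0
  b9←b7: walk b7 to b0
  b9←b8: walk b8 to b0
  b0: DF=∅
  b1: DF={b6}
  b2: DF={b2,b6,b7,b8,b9}
  b3: DF={b6}
  b4: DF={b6,b7,b9}
  b5: DF={b2,b8}
  b6: DF={b7,b8,b9}
  b7: DF={b8,b9}
  b8: DF={b9}
  b9: DF=∅

DF(b5) = ["b2", "b8"]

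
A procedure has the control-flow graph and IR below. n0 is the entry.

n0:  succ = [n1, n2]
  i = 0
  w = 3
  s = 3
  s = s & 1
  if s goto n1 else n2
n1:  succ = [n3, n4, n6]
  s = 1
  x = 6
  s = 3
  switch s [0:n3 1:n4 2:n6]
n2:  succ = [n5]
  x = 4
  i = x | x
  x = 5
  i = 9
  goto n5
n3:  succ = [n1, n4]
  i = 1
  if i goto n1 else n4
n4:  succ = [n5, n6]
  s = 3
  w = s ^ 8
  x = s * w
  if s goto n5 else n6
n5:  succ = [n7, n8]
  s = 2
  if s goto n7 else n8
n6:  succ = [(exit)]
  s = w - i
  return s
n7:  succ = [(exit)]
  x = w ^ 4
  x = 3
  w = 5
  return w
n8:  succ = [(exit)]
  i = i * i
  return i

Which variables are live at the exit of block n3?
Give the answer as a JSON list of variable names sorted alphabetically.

Answer: ["i", "w"]

Analysis:
Per-block:
  n0: def={i,s,w} ue=∅
  n1: def={s,x} ue=∅
  n2: def={i,x} ue=∅
  n3: def={i} ue=∅
  n4: def={s,w,x} ue=∅
  n5: def={s} ue=∅
  n6: def={s} ue={i,w}
  n7: def={w,x} ue={w}
  n8: def={i} ue={i}

Backward fixpoint:
  live n0: ∅→{i,w}
  live n1: {i,w}→{i,w}
  live n2: {w}→{i,w}
  live n3: {w}→{i,w}
  live n4: {i}→{i,w}
  live n5: {i,w}→{i,w}
  live n6: {i,w}→∅
  live n7: {w}→∅
  live n8: {i}→∅

live-out(n3) = ["i", "w"]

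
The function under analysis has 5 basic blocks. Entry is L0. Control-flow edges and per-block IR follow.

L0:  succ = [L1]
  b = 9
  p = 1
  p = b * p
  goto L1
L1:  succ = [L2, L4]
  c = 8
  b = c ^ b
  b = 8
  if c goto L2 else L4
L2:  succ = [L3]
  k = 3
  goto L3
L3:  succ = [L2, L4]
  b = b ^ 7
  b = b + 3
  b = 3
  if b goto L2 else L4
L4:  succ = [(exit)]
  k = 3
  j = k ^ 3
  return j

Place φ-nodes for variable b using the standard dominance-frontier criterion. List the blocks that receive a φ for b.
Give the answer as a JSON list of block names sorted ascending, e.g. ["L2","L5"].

idom tree: L1←L0 L2←L1 L3←L2 L4←L1
Dom at joins:
  L2: preds {L1,L3}: {L0,L1} ∩ {L0,L1,L2,L3} = {L0,L1}; idom=L1
  L4: preds {L1,L3}: {L0,L1} ∩ {L0,L1,L2,L3} = {L0,L1}; idom=L1

Frontier:
  join L2 pred L1: · stop@L1
  join L2 pred L3: L3→L2 stop@L1
  join L4 pred L1: · stop@L1
  join L4 pred L3: L3→L2 stop@L1
  L0 → ∅
  L1 → ∅
  L2 → {L2,L4}
  L3 → {L2,L4}
  L4 → ∅

φ for b: defs {L0,L1,L3}
  DF⁺ = {L2,L4}

Answer: ["L2", "L4"]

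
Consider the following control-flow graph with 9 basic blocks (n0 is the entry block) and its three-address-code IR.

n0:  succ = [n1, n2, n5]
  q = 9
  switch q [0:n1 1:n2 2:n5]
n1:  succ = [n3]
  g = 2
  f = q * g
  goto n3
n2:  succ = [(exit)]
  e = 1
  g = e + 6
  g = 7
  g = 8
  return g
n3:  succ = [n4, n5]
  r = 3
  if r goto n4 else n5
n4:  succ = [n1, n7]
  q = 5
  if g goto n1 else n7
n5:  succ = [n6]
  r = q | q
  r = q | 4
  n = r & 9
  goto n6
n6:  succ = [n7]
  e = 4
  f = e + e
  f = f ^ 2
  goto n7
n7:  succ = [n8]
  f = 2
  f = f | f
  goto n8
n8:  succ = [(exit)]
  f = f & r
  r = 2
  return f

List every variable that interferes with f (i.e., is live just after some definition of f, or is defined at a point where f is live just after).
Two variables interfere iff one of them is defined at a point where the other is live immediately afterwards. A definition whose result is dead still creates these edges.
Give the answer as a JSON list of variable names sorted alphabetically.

Per-block:
  n0: {q} / ∅
  n1: {f,g} / {q}
  n2: {e,g} / ∅
  n3: {r} / ∅
  n4: {q} / {g}
  n5: {n,r} / {q}
  n6: {e,f} / ∅
  n7: {f} / ∅
  n8: {f,r} / {f,r}

Backward fixpoint:
  n0: in=∅ out={q}
  n1: in={q} out={g,q}
  n2: in=∅ out=∅
  n3: in={g,q} out={g,q,r}
  n4: in={g,r} out={q,r}
  n5: in={q} out={r}
  n6: in={r} out={r}
  n7: in={r} out={f,r}
  n8: in={f,r} out=∅

Conflict graph:
  e: {r}
  f: {g,q,r}
  g: {f,q,r}
  n: {r}
  q: {f,g,r}
  r: {e,f,g,n,q}

N(f) = ["g", "q", "r"]

Answer: ["g", "q", "r"]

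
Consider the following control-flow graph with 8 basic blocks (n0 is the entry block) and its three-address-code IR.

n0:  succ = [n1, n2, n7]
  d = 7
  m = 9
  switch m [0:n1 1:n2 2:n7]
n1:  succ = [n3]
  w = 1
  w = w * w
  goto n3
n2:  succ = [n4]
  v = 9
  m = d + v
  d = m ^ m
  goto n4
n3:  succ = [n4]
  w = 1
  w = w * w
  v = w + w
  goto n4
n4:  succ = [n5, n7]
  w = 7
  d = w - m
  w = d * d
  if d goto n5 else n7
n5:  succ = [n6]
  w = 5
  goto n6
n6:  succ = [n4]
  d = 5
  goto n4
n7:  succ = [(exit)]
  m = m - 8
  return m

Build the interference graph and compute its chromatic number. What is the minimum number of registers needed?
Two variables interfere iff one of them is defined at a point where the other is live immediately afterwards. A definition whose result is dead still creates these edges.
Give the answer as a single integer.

Answer: 3

Analysis:
def/use:
  n0 def {d,m} use ∅
  n1 def {w} use ∅
  n2 def {d,m,v} use {d}
  n3 def {v,w} use ∅
  n4 def {d,w} use {m}
  n5 def {w} use ∅
  n6 def {d} use ∅
  n7 def {m} use {m}

Live sets:
  n0 li=∅ lo={d,m}
  n1 li={m} lo={m}
  n2 li={d} lo={m}
  n3 li={m} lo={m}
  n4 li={m} lo={m}
  n5 li={m} lo={m}
  n6 li={m} lo={m}
  n7 li={m} lo=∅

Interfere edges:
  d↔{m,v,w}
  m↔{d,v,w}
  v↔{d,m}
  w↔{d,m}

Registers:
  clique {d,m,v} ⇒ need ≥ 3
  3-colouring: c0={d}  c1={m}  c2={v,w}
  χ = 3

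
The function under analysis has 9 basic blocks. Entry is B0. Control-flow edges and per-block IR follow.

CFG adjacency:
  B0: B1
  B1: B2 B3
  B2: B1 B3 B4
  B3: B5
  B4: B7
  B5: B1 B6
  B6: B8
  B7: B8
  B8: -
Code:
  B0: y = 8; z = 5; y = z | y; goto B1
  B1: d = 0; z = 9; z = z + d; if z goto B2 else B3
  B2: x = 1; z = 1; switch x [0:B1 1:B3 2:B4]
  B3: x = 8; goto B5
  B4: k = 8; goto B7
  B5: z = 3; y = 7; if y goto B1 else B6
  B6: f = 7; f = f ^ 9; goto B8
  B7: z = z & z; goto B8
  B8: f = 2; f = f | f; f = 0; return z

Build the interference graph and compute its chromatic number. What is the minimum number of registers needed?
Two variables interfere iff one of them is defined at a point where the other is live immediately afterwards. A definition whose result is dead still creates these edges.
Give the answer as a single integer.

Block summaries:
  B0 def {y,z} use ∅
  B1 def {d,z} use ∅
  B2 def {x,z} use ∅
  B3 def {x} use ∅
  B4 def {k} use ∅
  B5 def {y,z} use ∅
  B6 def {f} use ∅
  B7 def {z} use {z}
  B8 def {f} use {z}

Liveness:
  B0 li=∅ lo=∅
  B1 li=∅ lo=∅
  B2 li=∅ lo={z}
  B3 li=∅ lo=∅
  B4 li={z} lo={z}
  B5 li=∅ lo={z}
  B6 li={z} lo={z}
  B7 li={z} lo={z}
  B8 li={z} lo=∅

Conflict graph:
  d↔{z}
  f↔{z}
  k↔{z}
  x↔{z}
  y↔{z}
  z↔{d,f,k,x,y}

Colouring:
  lower bound: {d,z} mutually conflict ⇒ χ ≥ 2
  assign d→R1 f→R1 k→R1 x→R1 y→R1 z→R0 — no edge inside a register ⇒ χ ≤ 2
  χ = 2

Answer: 2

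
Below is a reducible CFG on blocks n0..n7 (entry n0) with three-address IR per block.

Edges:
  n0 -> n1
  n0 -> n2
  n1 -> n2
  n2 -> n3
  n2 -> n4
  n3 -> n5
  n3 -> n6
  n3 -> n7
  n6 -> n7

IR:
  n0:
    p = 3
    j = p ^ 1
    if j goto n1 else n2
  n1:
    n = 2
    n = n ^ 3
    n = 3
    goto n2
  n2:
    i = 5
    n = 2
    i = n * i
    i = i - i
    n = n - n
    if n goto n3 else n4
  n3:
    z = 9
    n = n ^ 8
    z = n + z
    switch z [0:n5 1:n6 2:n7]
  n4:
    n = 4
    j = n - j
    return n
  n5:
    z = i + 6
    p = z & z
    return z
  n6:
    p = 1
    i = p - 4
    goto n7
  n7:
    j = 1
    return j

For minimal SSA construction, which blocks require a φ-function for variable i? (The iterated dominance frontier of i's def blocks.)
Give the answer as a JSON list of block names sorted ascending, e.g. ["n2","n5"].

idom tree: n1←n0 n2←n0 n3←n2 n4←n2 n5←n3 n6←n3 n7←n3
Dom at joins:
  n2: preds {n0,n1}: {n0} ∩ {n0,n1} = {n0}; idom=n0
  n7: preds {n3,n6}: {n0,n2,n3} ∩ {n0,n2,n3,n6} = {n0,n2,n3}; idom=n3

DF walk-up:
  join n2 pred n0: · stop@n0
  join n2 pred n1: n1 stop@n0
  join n7 pred n3: · stop@n3
  join n7 pred n6: n6 stop@n3
  DF(n0)=∅
  DF(n1)={n2}
  DF(n2)=∅
  DF(n3)=∅
  DF(n4)=∅
  DF(n5)=∅
  DF(n6)={n7}
  DF(n7)=∅

φ for i: defs {n2,n6}
  DF⁺ = {n7}

Answer: ["n7"]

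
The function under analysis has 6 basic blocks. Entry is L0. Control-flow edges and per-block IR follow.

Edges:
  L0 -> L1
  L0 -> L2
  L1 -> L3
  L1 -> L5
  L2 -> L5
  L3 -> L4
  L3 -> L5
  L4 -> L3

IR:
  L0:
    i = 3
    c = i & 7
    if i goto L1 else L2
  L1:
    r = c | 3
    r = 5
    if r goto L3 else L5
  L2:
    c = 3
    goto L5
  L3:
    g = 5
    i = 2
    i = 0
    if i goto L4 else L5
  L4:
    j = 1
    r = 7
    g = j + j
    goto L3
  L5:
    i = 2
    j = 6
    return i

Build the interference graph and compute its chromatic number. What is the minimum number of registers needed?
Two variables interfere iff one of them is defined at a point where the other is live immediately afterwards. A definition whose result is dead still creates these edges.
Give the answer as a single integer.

Answer: 2

Derivation:
Block summaries:
  L0: def={c,i} ue=∅
  L1: def={r} ue={c}
  L2: def={c} ue=∅
  L3: def={g,i} ue=∅
  L4: def={g,j,r} ue=∅
  L5: def={i,j} ue=∅

Liveness:
  live L0: ∅→{c}
  live L1: {c}→∅
  live L2: ∅→∅
  live L3: ∅→∅
  live L4: ∅→∅
  live L5: ∅→∅

Interfere edges:
  c — {i}
  g — ∅
  i — {c,j}
  j — {i,r}
  r — {j}

Registers:
  {c,i} pairwise interfere (2-clique) ⇒ χ ≥ 2
  2-colouring: r0={g,i,r}  r1={c,j}
  χ = 2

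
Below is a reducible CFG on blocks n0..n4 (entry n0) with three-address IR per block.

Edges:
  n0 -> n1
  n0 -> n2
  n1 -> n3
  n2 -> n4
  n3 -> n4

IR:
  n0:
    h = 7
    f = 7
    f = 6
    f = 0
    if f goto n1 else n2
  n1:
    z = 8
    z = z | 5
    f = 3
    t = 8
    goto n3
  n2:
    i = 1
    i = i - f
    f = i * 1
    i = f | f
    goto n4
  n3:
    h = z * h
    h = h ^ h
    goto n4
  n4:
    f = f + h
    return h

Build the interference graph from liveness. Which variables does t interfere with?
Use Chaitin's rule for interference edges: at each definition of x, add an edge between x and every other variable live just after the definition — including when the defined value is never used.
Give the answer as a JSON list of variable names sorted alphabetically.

Answer: ["f", "h", "z"]

Working:
Per-block:
  n0: def={f,h} ue=∅
  n1: def={f,t,z} ue=∅
  n2: def={f,i} ue={f}
  n3: def={h} ue={h,z}
  n4: def={f} ue={f,h}

Live sets:
  live n0: ∅→{f,h}
  live n1: {h}→{f,h,z}
  live n2: {f,h}→{f,h}
  live n3: {f,h,z}→{f,h}
  live n4: {f,h}→∅

Interference:
  f — {h,i,t,z}
  h — {f,i,t,z}
  i — {f,h}
  t — {f,h,z}
  z — {f,h,t}

N(t) = ["f", "h", "z"]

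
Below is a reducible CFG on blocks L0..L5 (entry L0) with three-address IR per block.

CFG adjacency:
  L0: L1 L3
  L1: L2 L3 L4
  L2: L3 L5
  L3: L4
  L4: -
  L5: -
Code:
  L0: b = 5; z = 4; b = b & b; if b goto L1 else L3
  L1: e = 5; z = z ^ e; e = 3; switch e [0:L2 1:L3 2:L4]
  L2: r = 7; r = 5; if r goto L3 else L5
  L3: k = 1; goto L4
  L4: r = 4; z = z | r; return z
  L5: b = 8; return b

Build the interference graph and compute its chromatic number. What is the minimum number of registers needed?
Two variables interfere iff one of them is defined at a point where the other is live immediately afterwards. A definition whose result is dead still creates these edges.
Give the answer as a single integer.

def/use:
  L0: {b,z} / ∅
  L1: {e,z} / {z}
  L2: {r} / ∅
  L3: {k} / ∅
  L4: {r,z} / {z}
  L5: {b} / ∅

Liveness:
  L0 li=∅ lo={z}
  L1 li={z} lo={z}
  L2 li={z} lo={z}
  L3 li={z} lo={z}
  L4 li={z} lo=∅
  L5 li=∅ lo=∅

Interference:
  b — {z}
  e — {z}
  k — {z}
  r — {z}
  z — {b,e,k,r}

Registers:
  {b,z} pairwise interfere (2-clique) ⇒ χ ≥ 2
  2-colouring: r0={z}  r1={b,e,k,r}
  χ = 2

Answer: 2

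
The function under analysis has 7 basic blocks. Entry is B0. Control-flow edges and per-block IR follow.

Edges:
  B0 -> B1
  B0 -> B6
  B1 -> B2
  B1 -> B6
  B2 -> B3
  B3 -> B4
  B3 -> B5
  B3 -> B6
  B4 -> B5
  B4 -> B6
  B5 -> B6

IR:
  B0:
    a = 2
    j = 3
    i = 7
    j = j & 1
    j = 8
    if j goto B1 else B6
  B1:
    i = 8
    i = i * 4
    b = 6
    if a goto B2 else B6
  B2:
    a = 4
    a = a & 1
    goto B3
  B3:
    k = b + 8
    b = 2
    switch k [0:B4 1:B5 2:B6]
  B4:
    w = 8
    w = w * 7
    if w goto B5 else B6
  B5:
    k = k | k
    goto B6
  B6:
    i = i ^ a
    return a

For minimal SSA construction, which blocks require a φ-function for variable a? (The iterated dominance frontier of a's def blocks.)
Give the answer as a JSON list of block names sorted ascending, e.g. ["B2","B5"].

Answer: ["B6"]

Derivation:
idom tree: B1←B0 B2←B1 B3←B2 B4←B3 B5←B3 B6←B0
Dom∩ at merges:
  B5: preds {B3,B4}: {B0,B1,B2,B3} ∩ {B0,B1,B2,B3,B4} = {B0,B1,B2,B3}; idom=B3
  B6: preds {B0,B1,B3,B4,B5}: {B0} ∩ {B0,B1} ∩ {B0,B1,B2,B3} ∩ {B0,B1,B2,B3,B4} ∩ {B0,B1,B2,B3,B5} = {B0}; idom=B0

Frontier:
  join B5 pred B3: · stop@B3
  join B5 pred B4: B4 stop@B3
  join B6 pred B0: · stop@B0
  join B6 pred B1: B1 stop@B0
  join B6 pred B3: B3→B2→B1 stop@B0
  join B6 pred B4: B4→B3→B2→B1 stop@B0
  join B6 pred B5: B5→B3→B2→B1 stop@B0
  B0 → ∅
  B1 → {B6}
  B2 → {B6}
  B3 → {B6}
  B4 → {B5,B6}
  B5 → {B6}
  B6 → ∅

φ for a: defs {B0,B2}
  DF⁺ = {B6}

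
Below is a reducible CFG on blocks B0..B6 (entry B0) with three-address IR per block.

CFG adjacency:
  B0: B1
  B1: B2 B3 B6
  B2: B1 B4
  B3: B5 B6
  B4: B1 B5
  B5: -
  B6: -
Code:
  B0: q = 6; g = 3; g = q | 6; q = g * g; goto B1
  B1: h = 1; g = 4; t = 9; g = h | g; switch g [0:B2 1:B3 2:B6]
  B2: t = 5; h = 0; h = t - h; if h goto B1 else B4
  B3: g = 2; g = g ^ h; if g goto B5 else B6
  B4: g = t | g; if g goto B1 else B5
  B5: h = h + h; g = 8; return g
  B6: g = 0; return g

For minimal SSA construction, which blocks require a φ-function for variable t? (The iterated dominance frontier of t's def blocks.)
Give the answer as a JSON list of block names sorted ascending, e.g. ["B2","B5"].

idom tree: B1←B0 B2←B1 B3←B1 B4←B2 B5←B1 B6←B1
Dom at joins:
  B1: preds {B0,B2,B4}: {B0} ∩ {B0,B1,B2} ∩ {B0,B1,B2,B4} = {B0}; idom=B0
  B5: preds {B3,B4}: {B0,B1,B3} ∩ {B0,B1,B2,B4} = {B0,B1}; idom=B1
  B6: preds {B1,B3}: {B0,B1} ∩ {B0,B1,B3} = {B0,B1}; idom=B1

DF derivation:
  B1←B0: walk · to B0
  B1←B2: walk B2→B1 to B0
  B1←B4: walk B4→B2→B1 to B0
  B5←B3: walk B3 to B1
  B5←B4: walk B4→B2 to B1
  B6←B1: walk · to B1
  B6←B3: walk B3 to B1
  B0 → ∅
  B1 → {B1}
  B2 → {B1,B5}
  B3 → {B5,B6}
  B4 → {B1,B5}
  B5 → ∅
  B6 → ∅

φ for t: defs {B1,B2}
  DF⁺ = {B1,B5}

Answer: ["B1", "B5"]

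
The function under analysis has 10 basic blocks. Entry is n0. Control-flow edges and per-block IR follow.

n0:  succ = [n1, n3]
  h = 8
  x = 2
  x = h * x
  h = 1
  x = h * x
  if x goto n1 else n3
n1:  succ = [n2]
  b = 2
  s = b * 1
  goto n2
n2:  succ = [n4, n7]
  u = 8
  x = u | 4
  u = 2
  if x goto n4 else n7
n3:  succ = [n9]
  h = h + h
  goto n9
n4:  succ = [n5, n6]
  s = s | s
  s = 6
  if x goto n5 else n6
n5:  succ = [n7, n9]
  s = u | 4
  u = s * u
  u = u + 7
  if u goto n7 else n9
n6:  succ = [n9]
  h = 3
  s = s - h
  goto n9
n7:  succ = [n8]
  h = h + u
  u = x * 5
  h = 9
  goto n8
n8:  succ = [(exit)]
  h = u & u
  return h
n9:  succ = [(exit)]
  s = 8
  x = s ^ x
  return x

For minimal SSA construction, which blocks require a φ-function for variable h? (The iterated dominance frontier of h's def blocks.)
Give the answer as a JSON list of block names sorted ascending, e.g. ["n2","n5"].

Answer: ["n9"]

Analysis:
idom tree: n1←n0 n2←n1 n3←n0 n4←n2 n5←n4 n6←n4 n7←n2 n8←n7 n9←n0
Dom at joins:
  n7: preds {n2,n5}: {n0,n1,n2} ∩ {n0,n1,n2,n4,n5} = {n0,n1,n2}; idom=n2
  n9: preds {n3,n5,n6}: {n0,n3} ∩ {n0,n1,n2,n4,n5} ∩ {n0,n1,n2,n4,n6} = {n0}; idom=n0

Frontier:
  join n7 pred n2: · stop@n2
  join n7 pred n5: n5→n4 stop@n2
  join n9 pred n3: n3 stop@n0
  join n9 pred n5: n5→n4→n2→n1 stop@n0
  join n9 pred n6: n6→n4→n2→n1 stop@n0
  n0: DF=∅
  n1: DF={n9}
  n2: DF={n9}
  n3: DF={n9}
  n4: DF={n7,n9}
  n5: DF={n7,n9}
  n6: DF={n9}
  n7: DF=∅
  n8: DF=∅
  n9: DF=∅

φ for h: defs {n0,n3,n6,n7,n8}
  DF⁺ = {n9}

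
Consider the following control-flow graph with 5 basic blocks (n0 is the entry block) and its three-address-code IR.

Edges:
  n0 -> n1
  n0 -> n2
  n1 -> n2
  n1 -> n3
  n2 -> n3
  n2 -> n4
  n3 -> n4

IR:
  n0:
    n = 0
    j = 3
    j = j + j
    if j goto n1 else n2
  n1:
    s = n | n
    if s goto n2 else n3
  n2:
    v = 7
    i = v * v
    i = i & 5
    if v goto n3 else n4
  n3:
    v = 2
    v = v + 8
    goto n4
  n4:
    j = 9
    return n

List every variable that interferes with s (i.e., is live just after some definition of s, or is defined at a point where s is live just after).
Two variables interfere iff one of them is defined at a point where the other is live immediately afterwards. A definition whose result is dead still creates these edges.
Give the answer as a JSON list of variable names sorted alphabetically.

Per-block:
  n0: def={j,n} ue=∅
  n1: def={s} ue={n}
  n2: def={i,v} ue=∅
  n3: def={v} ue=∅
  n4: def={j} ue={n}

Backward fixpoint:
  live n0: ∅→{n}
  live n1: {n}→{n}
  live n2: {n}→{n}
  live n3: {n}→{n}
  live n4: {n}→∅

Interference:
  i — {n,v}
  j — {n}
  n — {i,j,s,v}
  s — {n}
  v — {i,n}

N(s) = ["n"]

Answer: ["n"]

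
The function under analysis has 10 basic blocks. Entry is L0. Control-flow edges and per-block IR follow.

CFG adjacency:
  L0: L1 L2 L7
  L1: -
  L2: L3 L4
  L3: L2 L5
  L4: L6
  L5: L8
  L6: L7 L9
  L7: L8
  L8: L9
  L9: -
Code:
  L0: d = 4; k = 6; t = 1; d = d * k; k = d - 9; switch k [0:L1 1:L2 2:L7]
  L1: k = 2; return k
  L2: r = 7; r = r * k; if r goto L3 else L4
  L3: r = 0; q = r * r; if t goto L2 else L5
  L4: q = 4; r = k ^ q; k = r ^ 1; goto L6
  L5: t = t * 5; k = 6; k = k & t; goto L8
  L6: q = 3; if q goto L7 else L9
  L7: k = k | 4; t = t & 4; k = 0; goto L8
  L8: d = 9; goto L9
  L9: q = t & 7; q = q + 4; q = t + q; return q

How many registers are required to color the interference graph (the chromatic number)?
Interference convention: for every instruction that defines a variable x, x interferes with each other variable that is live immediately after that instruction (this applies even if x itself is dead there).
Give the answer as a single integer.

Answer: 3

Working:
def/use:
  L0: def={d,k,t} ue=∅
  L1: def={k} ue=∅
  L2: def={r} ue={k}
  L3: def={q,r} ue={t}
  L4: def={k,q,r} ue={k}
  L5: def={k,t} ue={t}
  L6: def={q} ue=∅
  L7: def={k,t} ue={k,t}
  L8: def={d} ue=∅
  L9: def={q} ue={t}

Backward fixpoint:
  L0: in=∅ out={k,t}
  L1: in=∅ out=∅
  L2: in={k,t} out={k,t}
  L3: in={k,t} out={k,t}
  L4: in={k,t} out={k,t}
  L5: in={t} out={t}
  L6: in={k,t} out={k,t}
  L7: in={k,t} out={t}
  L8: in={t} out={t}
  L9: in={t} out=∅

Interference:
  d: {k,t}
  k: {d,q,r,t}
  q: {k,t}
  r: {k,t}
  t: {d,k,q,r}

Colouring:
  clique {d,k,t} ⇒ need ≥ 3
  assign d→R2 k→R0 q→R2 r→R2 t→R1 — no edge inside a register ⇒ χ ≤ 3
  χ = 3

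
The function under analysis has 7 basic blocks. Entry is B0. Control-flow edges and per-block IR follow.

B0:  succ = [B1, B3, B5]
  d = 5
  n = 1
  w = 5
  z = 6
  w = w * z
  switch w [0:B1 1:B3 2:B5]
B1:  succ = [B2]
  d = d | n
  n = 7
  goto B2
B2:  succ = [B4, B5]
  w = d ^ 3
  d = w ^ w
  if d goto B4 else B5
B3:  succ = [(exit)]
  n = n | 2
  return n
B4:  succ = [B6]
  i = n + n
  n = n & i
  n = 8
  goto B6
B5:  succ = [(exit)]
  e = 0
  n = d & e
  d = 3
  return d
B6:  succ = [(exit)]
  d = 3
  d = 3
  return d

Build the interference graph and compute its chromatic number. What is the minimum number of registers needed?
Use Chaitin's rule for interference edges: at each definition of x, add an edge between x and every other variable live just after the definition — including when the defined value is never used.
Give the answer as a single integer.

Block summaries:
  B0: {d,n,w,z} / ∅
  B1: {d,n} / {d,n}
  B2: {d,w} / {d}
  B3: {n} / {n}
  B4: {i,n} / {n}
  B5: {d,e,n} / {d}
  B6: {d} / ∅

Backward fixpoint:
  B0 li=∅ lo={d,n}
  B1 li={d,n} lo={d,n}
  B2 li={d,n} lo={d,n}
  B3 li={n} lo=∅
  B4 li={n} lo=∅
  B5 li={d} lo=∅
  B6 li=∅ lo=∅

Interfere edges:
  d: {e,n,w,z}
  e: {d}
  i: {n}
  n: {d,i,w,z}
  w: {d,n,z}
  z: {d,n,w}

Colouring:
  lower bound: {d,n,w,z} mutually conflict ⇒ χ ≥ 4
  4-colouring: R0={d,i}  R1={e,n}  R2={w}  R3={z}
  χ = 4

Answer: 4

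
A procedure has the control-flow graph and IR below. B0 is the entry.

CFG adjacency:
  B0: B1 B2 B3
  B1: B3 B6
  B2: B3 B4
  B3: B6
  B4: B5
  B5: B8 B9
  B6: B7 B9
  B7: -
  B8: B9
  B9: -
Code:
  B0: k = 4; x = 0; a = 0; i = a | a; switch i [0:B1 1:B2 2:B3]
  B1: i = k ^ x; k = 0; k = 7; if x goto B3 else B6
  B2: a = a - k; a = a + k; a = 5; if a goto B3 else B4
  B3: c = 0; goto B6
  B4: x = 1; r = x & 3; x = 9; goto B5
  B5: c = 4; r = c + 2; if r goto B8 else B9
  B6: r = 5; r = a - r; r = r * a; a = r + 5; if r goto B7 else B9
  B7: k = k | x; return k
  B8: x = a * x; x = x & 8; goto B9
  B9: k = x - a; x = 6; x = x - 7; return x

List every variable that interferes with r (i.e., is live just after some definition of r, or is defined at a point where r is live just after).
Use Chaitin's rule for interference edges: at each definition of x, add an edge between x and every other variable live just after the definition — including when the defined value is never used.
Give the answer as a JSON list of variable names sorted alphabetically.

Answer: ["a", "k", "x"]

Analysis:
def/use:
  B0 def {a,i,k,x} use ∅
  B1 def {i,k} use {k,x}
  B2 def {a} use {a,k}
  B3 def {c} use ∅
  B4 def {r,x} use ∅
  B5 def {c,r} use ∅
  B6 def {a,r} use {a}
  B7 def {k} use {k,x}
  B8 def {x} use {a,x}
  B9 def {k,x} use {a,x}

Backward fixpoint:
  B0 li=∅ lo={a,k,x}
  B1 li={a,k,x} lo={a,k,x}
  B2 li={a,k,x} lo={a,k,x}
  B3 li={a,k,x} lo={a,k,x}
  B4 li={a} lo={a,x}
  B5 li={a,x} lo={a,x}
  B6 li={a,k,x} lo={a,k,x}
  B7 li={k,x} lo=∅
  B8 li={a,x} lo={a,x}
  B9 li={a,x} lo=∅

Interfere edges:
  a — {c,i,k,r,x}
  c — {a,k,x}
  i — {a,k,x}
  k — {a,c,i,r,x}
  r — {a,k,x}
  x — {a,c,i,k,r}

N(r) = ["a", "k", "x"]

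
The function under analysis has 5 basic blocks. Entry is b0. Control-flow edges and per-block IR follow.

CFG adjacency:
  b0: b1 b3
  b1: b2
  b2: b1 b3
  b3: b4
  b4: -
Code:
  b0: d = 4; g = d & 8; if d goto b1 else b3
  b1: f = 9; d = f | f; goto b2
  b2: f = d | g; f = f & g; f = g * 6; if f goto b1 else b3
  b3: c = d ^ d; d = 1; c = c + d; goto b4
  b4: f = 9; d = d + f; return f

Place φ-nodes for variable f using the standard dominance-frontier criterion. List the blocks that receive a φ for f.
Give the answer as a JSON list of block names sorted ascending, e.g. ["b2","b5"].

Answer: ["b1", "b3"]

Derivation:
idom tree: b1←b0 b2←b1 b3←b0 b4←b3
Dom at joins:
  b1: preds {b0,b2}: {b0} ∩ {b0,b1,b2} = {b0}; idom=b0
  b3: preds {b0,b2}: {b0} ∩ {b0,b1,b2} = {b0}; idom=b0

Frontier:
  b1←b0: walk · to b0
  b1←b2: walk b2→b1 to b0
  b3←b0: walk · to b0
  b3←b2: walk b2→b1 to b0
  b0 → ∅
  b1 → {b1,b3}
  b2 → {b1,b3}
  b3 → ∅
  b4 → ∅

φ for f: defs {b1,b2,b4}
  DF⁺ = {b1,b3}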